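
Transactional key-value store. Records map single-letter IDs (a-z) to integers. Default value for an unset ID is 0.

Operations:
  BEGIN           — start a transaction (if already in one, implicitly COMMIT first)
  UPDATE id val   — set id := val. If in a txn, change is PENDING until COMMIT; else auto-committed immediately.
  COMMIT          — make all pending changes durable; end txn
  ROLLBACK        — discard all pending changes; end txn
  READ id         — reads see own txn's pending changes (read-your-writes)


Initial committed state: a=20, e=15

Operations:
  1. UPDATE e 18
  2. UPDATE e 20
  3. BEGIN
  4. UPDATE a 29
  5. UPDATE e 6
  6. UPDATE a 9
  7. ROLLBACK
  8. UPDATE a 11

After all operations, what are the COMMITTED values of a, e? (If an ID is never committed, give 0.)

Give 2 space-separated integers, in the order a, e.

Initial committed: {a=20, e=15}
Op 1: UPDATE e=18 (auto-commit; committed e=18)
Op 2: UPDATE e=20 (auto-commit; committed e=20)
Op 3: BEGIN: in_txn=True, pending={}
Op 4: UPDATE a=29 (pending; pending now {a=29})
Op 5: UPDATE e=6 (pending; pending now {a=29, e=6})
Op 6: UPDATE a=9 (pending; pending now {a=9, e=6})
Op 7: ROLLBACK: discarded pending ['a', 'e']; in_txn=False
Op 8: UPDATE a=11 (auto-commit; committed a=11)
Final committed: {a=11, e=20}

Answer: 11 20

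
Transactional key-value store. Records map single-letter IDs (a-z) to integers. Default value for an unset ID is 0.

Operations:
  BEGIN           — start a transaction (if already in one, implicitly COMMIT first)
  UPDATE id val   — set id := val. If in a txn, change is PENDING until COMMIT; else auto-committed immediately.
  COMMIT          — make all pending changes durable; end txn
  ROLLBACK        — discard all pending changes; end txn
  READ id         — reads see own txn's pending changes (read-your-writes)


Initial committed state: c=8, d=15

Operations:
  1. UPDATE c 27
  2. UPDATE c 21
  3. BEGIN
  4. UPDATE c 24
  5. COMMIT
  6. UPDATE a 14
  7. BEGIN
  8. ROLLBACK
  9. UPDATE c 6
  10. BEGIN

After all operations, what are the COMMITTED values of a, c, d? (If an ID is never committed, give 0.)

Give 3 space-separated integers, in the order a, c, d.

Initial committed: {c=8, d=15}
Op 1: UPDATE c=27 (auto-commit; committed c=27)
Op 2: UPDATE c=21 (auto-commit; committed c=21)
Op 3: BEGIN: in_txn=True, pending={}
Op 4: UPDATE c=24 (pending; pending now {c=24})
Op 5: COMMIT: merged ['c'] into committed; committed now {c=24, d=15}
Op 6: UPDATE a=14 (auto-commit; committed a=14)
Op 7: BEGIN: in_txn=True, pending={}
Op 8: ROLLBACK: discarded pending []; in_txn=False
Op 9: UPDATE c=6 (auto-commit; committed c=6)
Op 10: BEGIN: in_txn=True, pending={}
Final committed: {a=14, c=6, d=15}

Answer: 14 6 15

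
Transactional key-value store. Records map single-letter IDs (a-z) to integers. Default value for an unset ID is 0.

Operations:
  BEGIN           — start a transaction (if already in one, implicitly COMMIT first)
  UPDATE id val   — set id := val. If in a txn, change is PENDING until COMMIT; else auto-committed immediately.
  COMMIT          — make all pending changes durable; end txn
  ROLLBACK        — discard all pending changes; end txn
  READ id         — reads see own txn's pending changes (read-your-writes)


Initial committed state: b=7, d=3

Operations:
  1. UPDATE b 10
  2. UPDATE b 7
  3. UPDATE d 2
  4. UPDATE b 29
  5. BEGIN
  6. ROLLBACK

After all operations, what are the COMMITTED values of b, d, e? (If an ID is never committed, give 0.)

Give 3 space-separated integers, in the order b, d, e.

Answer: 29 2 0

Derivation:
Initial committed: {b=7, d=3}
Op 1: UPDATE b=10 (auto-commit; committed b=10)
Op 2: UPDATE b=7 (auto-commit; committed b=7)
Op 3: UPDATE d=2 (auto-commit; committed d=2)
Op 4: UPDATE b=29 (auto-commit; committed b=29)
Op 5: BEGIN: in_txn=True, pending={}
Op 6: ROLLBACK: discarded pending []; in_txn=False
Final committed: {b=29, d=2}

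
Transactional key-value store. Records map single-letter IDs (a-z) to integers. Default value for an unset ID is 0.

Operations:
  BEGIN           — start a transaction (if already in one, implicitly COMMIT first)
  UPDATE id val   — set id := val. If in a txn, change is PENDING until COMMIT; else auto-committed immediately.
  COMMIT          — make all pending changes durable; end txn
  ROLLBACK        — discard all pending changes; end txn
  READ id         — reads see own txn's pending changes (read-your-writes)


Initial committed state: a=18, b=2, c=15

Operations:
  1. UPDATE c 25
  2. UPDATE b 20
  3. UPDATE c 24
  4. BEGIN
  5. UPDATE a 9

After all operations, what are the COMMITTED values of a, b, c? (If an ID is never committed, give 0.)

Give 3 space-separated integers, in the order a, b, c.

Initial committed: {a=18, b=2, c=15}
Op 1: UPDATE c=25 (auto-commit; committed c=25)
Op 2: UPDATE b=20 (auto-commit; committed b=20)
Op 3: UPDATE c=24 (auto-commit; committed c=24)
Op 4: BEGIN: in_txn=True, pending={}
Op 5: UPDATE a=9 (pending; pending now {a=9})
Final committed: {a=18, b=20, c=24}

Answer: 18 20 24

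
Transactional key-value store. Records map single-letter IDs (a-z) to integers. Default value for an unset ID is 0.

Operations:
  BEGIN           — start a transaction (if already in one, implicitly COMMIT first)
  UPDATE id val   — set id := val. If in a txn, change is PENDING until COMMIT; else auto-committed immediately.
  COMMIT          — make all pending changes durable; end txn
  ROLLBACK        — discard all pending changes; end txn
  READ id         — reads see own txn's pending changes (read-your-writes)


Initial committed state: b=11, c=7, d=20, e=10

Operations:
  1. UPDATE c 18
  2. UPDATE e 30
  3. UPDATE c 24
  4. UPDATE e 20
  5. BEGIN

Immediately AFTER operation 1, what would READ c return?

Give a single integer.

Answer: 18

Derivation:
Initial committed: {b=11, c=7, d=20, e=10}
Op 1: UPDATE c=18 (auto-commit; committed c=18)
After op 1: visible(c) = 18 (pending={}, committed={b=11, c=18, d=20, e=10})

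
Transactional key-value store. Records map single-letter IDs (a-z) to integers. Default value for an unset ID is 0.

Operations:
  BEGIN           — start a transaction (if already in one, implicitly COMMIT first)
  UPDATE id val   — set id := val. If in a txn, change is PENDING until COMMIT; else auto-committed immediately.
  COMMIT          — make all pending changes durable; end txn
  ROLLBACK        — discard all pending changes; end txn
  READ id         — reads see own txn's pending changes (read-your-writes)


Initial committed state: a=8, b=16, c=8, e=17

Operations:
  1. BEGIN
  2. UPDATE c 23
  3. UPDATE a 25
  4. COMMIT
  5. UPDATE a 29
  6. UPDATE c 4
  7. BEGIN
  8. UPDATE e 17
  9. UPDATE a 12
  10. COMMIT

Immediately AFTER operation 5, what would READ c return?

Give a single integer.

Initial committed: {a=8, b=16, c=8, e=17}
Op 1: BEGIN: in_txn=True, pending={}
Op 2: UPDATE c=23 (pending; pending now {c=23})
Op 3: UPDATE a=25 (pending; pending now {a=25, c=23})
Op 4: COMMIT: merged ['a', 'c'] into committed; committed now {a=25, b=16, c=23, e=17}
Op 5: UPDATE a=29 (auto-commit; committed a=29)
After op 5: visible(c) = 23 (pending={}, committed={a=29, b=16, c=23, e=17})

Answer: 23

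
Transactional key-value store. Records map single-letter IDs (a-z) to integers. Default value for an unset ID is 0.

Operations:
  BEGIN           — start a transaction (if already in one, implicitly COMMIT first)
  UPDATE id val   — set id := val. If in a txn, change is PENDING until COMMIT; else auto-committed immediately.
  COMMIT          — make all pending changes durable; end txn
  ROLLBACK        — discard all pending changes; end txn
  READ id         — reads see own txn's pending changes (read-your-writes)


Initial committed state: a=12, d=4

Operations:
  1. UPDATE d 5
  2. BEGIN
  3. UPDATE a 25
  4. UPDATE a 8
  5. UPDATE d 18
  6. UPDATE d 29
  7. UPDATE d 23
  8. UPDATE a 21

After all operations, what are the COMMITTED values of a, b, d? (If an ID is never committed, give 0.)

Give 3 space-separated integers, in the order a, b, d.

Answer: 12 0 5

Derivation:
Initial committed: {a=12, d=4}
Op 1: UPDATE d=5 (auto-commit; committed d=5)
Op 2: BEGIN: in_txn=True, pending={}
Op 3: UPDATE a=25 (pending; pending now {a=25})
Op 4: UPDATE a=8 (pending; pending now {a=8})
Op 5: UPDATE d=18 (pending; pending now {a=8, d=18})
Op 6: UPDATE d=29 (pending; pending now {a=8, d=29})
Op 7: UPDATE d=23 (pending; pending now {a=8, d=23})
Op 8: UPDATE a=21 (pending; pending now {a=21, d=23})
Final committed: {a=12, d=5}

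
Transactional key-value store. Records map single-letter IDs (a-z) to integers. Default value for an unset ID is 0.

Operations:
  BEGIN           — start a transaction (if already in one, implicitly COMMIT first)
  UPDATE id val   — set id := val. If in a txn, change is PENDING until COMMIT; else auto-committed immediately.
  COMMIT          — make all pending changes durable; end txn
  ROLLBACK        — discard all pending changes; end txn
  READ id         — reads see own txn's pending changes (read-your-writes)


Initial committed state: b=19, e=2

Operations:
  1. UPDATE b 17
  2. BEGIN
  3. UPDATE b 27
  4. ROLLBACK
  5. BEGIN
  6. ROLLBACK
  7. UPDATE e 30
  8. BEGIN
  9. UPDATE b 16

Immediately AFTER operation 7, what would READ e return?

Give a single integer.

Answer: 30

Derivation:
Initial committed: {b=19, e=2}
Op 1: UPDATE b=17 (auto-commit; committed b=17)
Op 2: BEGIN: in_txn=True, pending={}
Op 3: UPDATE b=27 (pending; pending now {b=27})
Op 4: ROLLBACK: discarded pending ['b']; in_txn=False
Op 5: BEGIN: in_txn=True, pending={}
Op 6: ROLLBACK: discarded pending []; in_txn=False
Op 7: UPDATE e=30 (auto-commit; committed e=30)
After op 7: visible(e) = 30 (pending={}, committed={b=17, e=30})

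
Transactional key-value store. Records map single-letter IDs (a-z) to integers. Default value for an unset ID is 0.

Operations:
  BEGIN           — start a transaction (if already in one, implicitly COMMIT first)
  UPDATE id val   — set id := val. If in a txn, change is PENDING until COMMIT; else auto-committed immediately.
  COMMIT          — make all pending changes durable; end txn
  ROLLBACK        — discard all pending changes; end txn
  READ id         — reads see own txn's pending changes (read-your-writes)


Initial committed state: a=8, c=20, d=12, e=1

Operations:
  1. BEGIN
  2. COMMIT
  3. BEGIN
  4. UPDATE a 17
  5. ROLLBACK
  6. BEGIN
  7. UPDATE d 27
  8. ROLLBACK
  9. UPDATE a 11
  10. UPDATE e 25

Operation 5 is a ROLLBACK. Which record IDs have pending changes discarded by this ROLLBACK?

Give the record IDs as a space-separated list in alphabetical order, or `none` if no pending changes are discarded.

Initial committed: {a=8, c=20, d=12, e=1}
Op 1: BEGIN: in_txn=True, pending={}
Op 2: COMMIT: merged [] into committed; committed now {a=8, c=20, d=12, e=1}
Op 3: BEGIN: in_txn=True, pending={}
Op 4: UPDATE a=17 (pending; pending now {a=17})
Op 5: ROLLBACK: discarded pending ['a']; in_txn=False
Op 6: BEGIN: in_txn=True, pending={}
Op 7: UPDATE d=27 (pending; pending now {d=27})
Op 8: ROLLBACK: discarded pending ['d']; in_txn=False
Op 9: UPDATE a=11 (auto-commit; committed a=11)
Op 10: UPDATE e=25 (auto-commit; committed e=25)
ROLLBACK at op 5 discards: ['a']

Answer: a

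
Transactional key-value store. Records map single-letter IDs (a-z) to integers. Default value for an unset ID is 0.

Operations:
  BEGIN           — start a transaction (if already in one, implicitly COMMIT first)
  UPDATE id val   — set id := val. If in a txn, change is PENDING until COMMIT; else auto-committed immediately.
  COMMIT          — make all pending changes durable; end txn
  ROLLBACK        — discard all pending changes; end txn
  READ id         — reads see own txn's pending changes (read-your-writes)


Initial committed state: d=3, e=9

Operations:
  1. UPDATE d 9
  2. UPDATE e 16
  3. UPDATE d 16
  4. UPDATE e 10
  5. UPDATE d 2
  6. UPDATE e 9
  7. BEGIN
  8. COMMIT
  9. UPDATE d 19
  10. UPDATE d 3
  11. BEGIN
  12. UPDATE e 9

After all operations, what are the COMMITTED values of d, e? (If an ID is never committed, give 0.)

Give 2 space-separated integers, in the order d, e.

Initial committed: {d=3, e=9}
Op 1: UPDATE d=9 (auto-commit; committed d=9)
Op 2: UPDATE e=16 (auto-commit; committed e=16)
Op 3: UPDATE d=16 (auto-commit; committed d=16)
Op 4: UPDATE e=10 (auto-commit; committed e=10)
Op 5: UPDATE d=2 (auto-commit; committed d=2)
Op 6: UPDATE e=9 (auto-commit; committed e=9)
Op 7: BEGIN: in_txn=True, pending={}
Op 8: COMMIT: merged [] into committed; committed now {d=2, e=9}
Op 9: UPDATE d=19 (auto-commit; committed d=19)
Op 10: UPDATE d=3 (auto-commit; committed d=3)
Op 11: BEGIN: in_txn=True, pending={}
Op 12: UPDATE e=9 (pending; pending now {e=9})
Final committed: {d=3, e=9}

Answer: 3 9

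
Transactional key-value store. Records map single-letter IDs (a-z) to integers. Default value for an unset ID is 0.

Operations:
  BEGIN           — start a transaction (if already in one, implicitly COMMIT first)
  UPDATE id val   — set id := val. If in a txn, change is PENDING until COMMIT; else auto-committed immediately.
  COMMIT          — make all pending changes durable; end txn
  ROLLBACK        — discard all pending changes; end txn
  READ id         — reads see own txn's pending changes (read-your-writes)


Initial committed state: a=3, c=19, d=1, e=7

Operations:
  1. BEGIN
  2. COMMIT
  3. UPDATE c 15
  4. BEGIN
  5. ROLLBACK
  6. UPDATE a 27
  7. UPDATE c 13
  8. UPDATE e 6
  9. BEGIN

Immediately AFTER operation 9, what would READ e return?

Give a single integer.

Initial committed: {a=3, c=19, d=1, e=7}
Op 1: BEGIN: in_txn=True, pending={}
Op 2: COMMIT: merged [] into committed; committed now {a=3, c=19, d=1, e=7}
Op 3: UPDATE c=15 (auto-commit; committed c=15)
Op 4: BEGIN: in_txn=True, pending={}
Op 5: ROLLBACK: discarded pending []; in_txn=False
Op 6: UPDATE a=27 (auto-commit; committed a=27)
Op 7: UPDATE c=13 (auto-commit; committed c=13)
Op 8: UPDATE e=6 (auto-commit; committed e=6)
Op 9: BEGIN: in_txn=True, pending={}
After op 9: visible(e) = 6 (pending={}, committed={a=27, c=13, d=1, e=6})

Answer: 6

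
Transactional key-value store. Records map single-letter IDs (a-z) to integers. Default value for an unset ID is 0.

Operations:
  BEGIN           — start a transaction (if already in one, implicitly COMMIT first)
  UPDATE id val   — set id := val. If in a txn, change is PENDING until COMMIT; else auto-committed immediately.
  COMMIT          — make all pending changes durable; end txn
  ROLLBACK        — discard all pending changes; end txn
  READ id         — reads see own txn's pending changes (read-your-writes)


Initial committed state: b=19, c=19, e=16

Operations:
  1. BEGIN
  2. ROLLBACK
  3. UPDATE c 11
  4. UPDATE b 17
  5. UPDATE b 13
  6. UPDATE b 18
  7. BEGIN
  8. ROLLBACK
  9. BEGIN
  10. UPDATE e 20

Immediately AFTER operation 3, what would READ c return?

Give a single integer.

Answer: 11

Derivation:
Initial committed: {b=19, c=19, e=16}
Op 1: BEGIN: in_txn=True, pending={}
Op 2: ROLLBACK: discarded pending []; in_txn=False
Op 3: UPDATE c=11 (auto-commit; committed c=11)
After op 3: visible(c) = 11 (pending={}, committed={b=19, c=11, e=16})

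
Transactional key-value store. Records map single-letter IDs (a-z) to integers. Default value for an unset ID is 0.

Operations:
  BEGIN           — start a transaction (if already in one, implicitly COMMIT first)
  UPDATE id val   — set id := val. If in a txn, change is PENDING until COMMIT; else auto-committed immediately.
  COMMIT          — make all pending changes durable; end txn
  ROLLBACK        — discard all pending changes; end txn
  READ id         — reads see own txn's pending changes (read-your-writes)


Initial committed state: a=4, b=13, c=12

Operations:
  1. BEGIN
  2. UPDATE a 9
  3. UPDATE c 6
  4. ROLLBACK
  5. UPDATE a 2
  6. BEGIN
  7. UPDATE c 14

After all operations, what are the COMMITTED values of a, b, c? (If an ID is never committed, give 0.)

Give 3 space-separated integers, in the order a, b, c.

Answer: 2 13 12

Derivation:
Initial committed: {a=4, b=13, c=12}
Op 1: BEGIN: in_txn=True, pending={}
Op 2: UPDATE a=9 (pending; pending now {a=9})
Op 3: UPDATE c=6 (pending; pending now {a=9, c=6})
Op 4: ROLLBACK: discarded pending ['a', 'c']; in_txn=False
Op 5: UPDATE a=2 (auto-commit; committed a=2)
Op 6: BEGIN: in_txn=True, pending={}
Op 7: UPDATE c=14 (pending; pending now {c=14})
Final committed: {a=2, b=13, c=12}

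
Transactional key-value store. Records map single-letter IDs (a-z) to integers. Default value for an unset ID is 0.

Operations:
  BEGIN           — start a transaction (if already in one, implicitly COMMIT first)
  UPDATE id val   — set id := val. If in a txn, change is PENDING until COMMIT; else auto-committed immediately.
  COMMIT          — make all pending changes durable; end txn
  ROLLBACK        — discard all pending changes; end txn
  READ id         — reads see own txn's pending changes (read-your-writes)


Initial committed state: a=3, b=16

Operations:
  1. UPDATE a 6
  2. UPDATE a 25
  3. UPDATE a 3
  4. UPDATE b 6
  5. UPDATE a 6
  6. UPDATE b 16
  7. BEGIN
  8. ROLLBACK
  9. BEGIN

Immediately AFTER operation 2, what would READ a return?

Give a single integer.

Answer: 25

Derivation:
Initial committed: {a=3, b=16}
Op 1: UPDATE a=6 (auto-commit; committed a=6)
Op 2: UPDATE a=25 (auto-commit; committed a=25)
After op 2: visible(a) = 25 (pending={}, committed={a=25, b=16})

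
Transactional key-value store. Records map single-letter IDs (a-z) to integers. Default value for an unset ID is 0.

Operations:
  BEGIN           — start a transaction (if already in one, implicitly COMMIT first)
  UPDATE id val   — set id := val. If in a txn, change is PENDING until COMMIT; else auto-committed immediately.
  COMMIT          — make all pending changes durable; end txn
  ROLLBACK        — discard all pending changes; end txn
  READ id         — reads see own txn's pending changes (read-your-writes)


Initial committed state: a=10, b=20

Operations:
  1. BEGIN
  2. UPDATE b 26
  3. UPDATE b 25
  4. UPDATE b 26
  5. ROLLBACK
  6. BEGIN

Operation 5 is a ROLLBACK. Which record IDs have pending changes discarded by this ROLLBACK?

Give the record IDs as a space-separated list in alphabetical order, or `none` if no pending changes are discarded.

Initial committed: {a=10, b=20}
Op 1: BEGIN: in_txn=True, pending={}
Op 2: UPDATE b=26 (pending; pending now {b=26})
Op 3: UPDATE b=25 (pending; pending now {b=25})
Op 4: UPDATE b=26 (pending; pending now {b=26})
Op 5: ROLLBACK: discarded pending ['b']; in_txn=False
Op 6: BEGIN: in_txn=True, pending={}
ROLLBACK at op 5 discards: ['b']

Answer: b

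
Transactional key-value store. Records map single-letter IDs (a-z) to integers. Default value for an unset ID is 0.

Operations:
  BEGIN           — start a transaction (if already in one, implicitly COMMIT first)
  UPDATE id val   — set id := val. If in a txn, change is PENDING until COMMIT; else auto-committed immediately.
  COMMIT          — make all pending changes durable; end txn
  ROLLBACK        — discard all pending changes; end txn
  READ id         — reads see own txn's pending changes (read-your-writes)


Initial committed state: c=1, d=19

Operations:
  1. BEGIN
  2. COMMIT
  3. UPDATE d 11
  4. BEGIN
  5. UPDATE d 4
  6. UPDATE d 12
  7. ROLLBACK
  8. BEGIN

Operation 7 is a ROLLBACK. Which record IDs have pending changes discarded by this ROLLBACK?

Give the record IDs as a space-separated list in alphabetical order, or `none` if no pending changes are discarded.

Answer: d

Derivation:
Initial committed: {c=1, d=19}
Op 1: BEGIN: in_txn=True, pending={}
Op 2: COMMIT: merged [] into committed; committed now {c=1, d=19}
Op 3: UPDATE d=11 (auto-commit; committed d=11)
Op 4: BEGIN: in_txn=True, pending={}
Op 5: UPDATE d=4 (pending; pending now {d=4})
Op 6: UPDATE d=12 (pending; pending now {d=12})
Op 7: ROLLBACK: discarded pending ['d']; in_txn=False
Op 8: BEGIN: in_txn=True, pending={}
ROLLBACK at op 7 discards: ['d']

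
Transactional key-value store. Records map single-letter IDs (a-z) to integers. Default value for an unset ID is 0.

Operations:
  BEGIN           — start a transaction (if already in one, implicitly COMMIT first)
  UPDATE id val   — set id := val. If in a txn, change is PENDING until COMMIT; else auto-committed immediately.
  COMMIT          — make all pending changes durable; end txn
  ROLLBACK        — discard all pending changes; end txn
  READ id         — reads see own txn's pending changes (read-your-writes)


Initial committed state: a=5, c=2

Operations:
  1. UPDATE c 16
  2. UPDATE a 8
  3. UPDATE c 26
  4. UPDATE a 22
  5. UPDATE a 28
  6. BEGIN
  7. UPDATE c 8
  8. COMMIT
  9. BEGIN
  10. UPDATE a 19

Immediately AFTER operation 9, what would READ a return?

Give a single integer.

Answer: 28

Derivation:
Initial committed: {a=5, c=2}
Op 1: UPDATE c=16 (auto-commit; committed c=16)
Op 2: UPDATE a=8 (auto-commit; committed a=8)
Op 3: UPDATE c=26 (auto-commit; committed c=26)
Op 4: UPDATE a=22 (auto-commit; committed a=22)
Op 5: UPDATE a=28 (auto-commit; committed a=28)
Op 6: BEGIN: in_txn=True, pending={}
Op 7: UPDATE c=8 (pending; pending now {c=8})
Op 8: COMMIT: merged ['c'] into committed; committed now {a=28, c=8}
Op 9: BEGIN: in_txn=True, pending={}
After op 9: visible(a) = 28 (pending={}, committed={a=28, c=8})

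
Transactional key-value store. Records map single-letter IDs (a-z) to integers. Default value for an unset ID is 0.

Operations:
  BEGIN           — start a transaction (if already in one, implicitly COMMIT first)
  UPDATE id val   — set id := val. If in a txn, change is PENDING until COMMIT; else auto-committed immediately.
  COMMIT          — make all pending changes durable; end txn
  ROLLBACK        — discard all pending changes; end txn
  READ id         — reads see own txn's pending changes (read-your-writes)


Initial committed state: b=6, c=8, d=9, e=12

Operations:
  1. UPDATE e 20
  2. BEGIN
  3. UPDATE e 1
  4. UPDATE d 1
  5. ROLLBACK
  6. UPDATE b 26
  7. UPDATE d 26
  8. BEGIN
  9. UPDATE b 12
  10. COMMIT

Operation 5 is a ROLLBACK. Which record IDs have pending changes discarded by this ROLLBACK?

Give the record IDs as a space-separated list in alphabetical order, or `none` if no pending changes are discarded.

Answer: d e

Derivation:
Initial committed: {b=6, c=8, d=9, e=12}
Op 1: UPDATE e=20 (auto-commit; committed e=20)
Op 2: BEGIN: in_txn=True, pending={}
Op 3: UPDATE e=1 (pending; pending now {e=1})
Op 4: UPDATE d=1 (pending; pending now {d=1, e=1})
Op 5: ROLLBACK: discarded pending ['d', 'e']; in_txn=False
Op 6: UPDATE b=26 (auto-commit; committed b=26)
Op 7: UPDATE d=26 (auto-commit; committed d=26)
Op 8: BEGIN: in_txn=True, pending={}
Op 9: UPDATE b=12 (pending; pending now {b=12})
Op 10: COMMIT: merged ['b'] into committed; committed now {b=12, c=8, d=26, e=20}
ROLLBACK at op 5 discards: ['d', 'e']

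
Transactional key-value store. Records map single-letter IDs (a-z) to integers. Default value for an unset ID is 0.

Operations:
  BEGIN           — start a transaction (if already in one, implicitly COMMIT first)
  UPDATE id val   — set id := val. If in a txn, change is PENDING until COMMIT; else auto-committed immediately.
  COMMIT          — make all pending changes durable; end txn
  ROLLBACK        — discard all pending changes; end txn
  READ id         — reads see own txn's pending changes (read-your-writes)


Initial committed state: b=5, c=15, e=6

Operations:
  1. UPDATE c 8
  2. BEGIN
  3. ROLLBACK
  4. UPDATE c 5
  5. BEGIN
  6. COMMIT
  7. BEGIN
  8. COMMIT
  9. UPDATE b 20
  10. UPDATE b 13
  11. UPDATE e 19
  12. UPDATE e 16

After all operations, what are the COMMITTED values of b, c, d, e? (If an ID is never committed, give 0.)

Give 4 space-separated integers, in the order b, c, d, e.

Answer: 13 5 0 16

Derivation:
Initial committed: {b=5, c=15, e=6}
Op 1: UPDATE c=8 (auto-commit; committed c=8)
Op 2: BEGIN: in_txn=True, pending={}
Op 3: ROLLBACK: discarded pending []; in_txn=False
Op 4: UPDATE c=5 (auto-commit; committed c=5)
Op 5: BEGIN: in_txn=True, pending={}
Op 6: COMMIT: merged [] into committed; committed now {b=5, c=5, e=6}
Op 7: BEGIN: in_txn=True, pending={}
Op 8: COMMIT: merged [] into committed; committed now {b=5, c=5, e=6}
Op 9: UPDATE b=20 (auto-commit; committed b=20)
Op 10: UPDATE b=13 (auto-commit; committed b=13)
Op 11: UPDATE e=19 (auto-commit; committed e=19)
Op 12: UPDATE e=16 (auto-commit; committed e=16)
Final committed: {b=13, c=5, e=16}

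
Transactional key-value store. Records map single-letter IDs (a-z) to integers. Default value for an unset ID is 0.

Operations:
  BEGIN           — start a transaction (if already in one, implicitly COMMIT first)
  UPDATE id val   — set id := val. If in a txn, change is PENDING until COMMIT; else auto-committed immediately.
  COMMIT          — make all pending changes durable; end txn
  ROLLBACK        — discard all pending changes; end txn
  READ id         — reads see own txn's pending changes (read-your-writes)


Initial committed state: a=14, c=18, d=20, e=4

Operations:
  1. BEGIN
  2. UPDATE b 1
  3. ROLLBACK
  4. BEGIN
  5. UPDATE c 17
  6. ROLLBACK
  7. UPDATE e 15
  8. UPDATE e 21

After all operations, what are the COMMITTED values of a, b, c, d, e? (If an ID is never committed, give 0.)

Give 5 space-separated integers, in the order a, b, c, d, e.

Initial committed: {a=14, c=18, d=20, e=4}
Op 1: BEGIN: in_txn=True, pending={}
Op 2: UPDATE b=1 (pending; pending now {b=1})
Op 3: ROLLBACK: discarded pending ['b']; in_txn=False
Op 4: BEGIN: in_txn=True, pending={}
Op 5: UPDATE c=17 (pending; pending now {c=17})
Op 6: ROLLBACK: discarded pending ['c']; in_txn=False
Op 7: UPDATE e=15 (auto-commit; committed e=15)
Op 8: UPDATE e=21 (auto-commit; committed e=21)
Final committed: {a=14, c=18, d=20, e=21}

Answer: 14 0 18 20 21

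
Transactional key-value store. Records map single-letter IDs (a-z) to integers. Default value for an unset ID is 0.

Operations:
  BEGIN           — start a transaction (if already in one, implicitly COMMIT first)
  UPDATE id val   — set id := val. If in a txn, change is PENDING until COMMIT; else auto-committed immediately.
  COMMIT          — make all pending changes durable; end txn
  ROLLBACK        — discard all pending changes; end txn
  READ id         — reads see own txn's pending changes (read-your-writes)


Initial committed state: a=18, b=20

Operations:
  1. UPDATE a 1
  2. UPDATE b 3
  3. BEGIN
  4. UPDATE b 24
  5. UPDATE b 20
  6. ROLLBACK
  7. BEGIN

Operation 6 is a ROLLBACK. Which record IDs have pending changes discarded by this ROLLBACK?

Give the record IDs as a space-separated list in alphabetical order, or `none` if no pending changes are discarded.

Initial committed: {a=18, b=20}
Op 1: UPDATE a=1 (auto-commit; committed a=1)
Op 2: UPDATE b=3 (auto-commit; committed b=3)
Op 3: BEGIN: in_txn=True, pending={}
Op 4: UPDATE b=24 (pending; pending now {b=24})
Op 5: UPDATE b=20 (pending; pending now {b=20})
Op 6: ROLLBACK: discarded pending ['b']; in_txn=False
Op 7: BEGIN: in_txn=True, pending={}
ROLLBACK at op 6 discards: ['b']

Answer: b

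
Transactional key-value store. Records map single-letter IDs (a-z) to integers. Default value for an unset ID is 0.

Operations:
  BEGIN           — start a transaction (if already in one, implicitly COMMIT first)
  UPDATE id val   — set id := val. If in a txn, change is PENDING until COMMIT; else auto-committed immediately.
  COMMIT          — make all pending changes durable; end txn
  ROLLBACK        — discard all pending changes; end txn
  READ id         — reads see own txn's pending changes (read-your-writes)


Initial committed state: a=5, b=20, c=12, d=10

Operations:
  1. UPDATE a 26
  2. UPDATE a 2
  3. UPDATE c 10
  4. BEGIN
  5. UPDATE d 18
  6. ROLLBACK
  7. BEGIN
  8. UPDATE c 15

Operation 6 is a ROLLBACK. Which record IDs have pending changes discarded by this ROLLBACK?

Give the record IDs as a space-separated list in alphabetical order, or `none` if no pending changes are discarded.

Answer: d

Derivation:
Initial committed: {a=5, b=20, c=12, d=10}
Op 1: UPDATE a=26 (auto-commit; committed a=26)
Op 2: UPDATE a=2 (auto-commit; committed a=2)
Op 3: UPDATE c=10 (auto-commit; committed c=10)
Op 4: BEGIN: in_txn=True, pending={}
Op 5: UPDATE d=18 (pending; pending now {d=18})
Op 6: ROLLBACK: discarded pending ['d']; in_txn=False
Op 7: BEGIN: in_txn=True, pending={}
Op 8: UPDATE c=15 (pending; pending now {c=15})
ROLLBACK at op 6 discards: ['d']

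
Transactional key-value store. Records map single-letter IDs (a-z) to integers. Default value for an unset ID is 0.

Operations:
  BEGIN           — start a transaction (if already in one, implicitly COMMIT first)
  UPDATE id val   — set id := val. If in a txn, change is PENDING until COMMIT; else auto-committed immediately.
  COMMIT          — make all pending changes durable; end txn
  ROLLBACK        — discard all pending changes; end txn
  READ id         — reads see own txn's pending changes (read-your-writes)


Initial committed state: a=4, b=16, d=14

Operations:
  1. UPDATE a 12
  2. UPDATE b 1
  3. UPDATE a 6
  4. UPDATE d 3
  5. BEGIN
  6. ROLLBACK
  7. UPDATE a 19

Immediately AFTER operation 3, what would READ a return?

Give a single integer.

Initial committed: {a=4, b=16, d=14}
Op 1: UPDATE a=12 (auto-commit; committed a=12)
Op 2: UPDATE b=1 (auto-commit; committed b=1)
Op 3: UPDATE a=6 (auto-commit; committed a=6)
After op 3: visible(a) = 6 (pending={}, committed={a=6, b=1, d=14})

Answer: 6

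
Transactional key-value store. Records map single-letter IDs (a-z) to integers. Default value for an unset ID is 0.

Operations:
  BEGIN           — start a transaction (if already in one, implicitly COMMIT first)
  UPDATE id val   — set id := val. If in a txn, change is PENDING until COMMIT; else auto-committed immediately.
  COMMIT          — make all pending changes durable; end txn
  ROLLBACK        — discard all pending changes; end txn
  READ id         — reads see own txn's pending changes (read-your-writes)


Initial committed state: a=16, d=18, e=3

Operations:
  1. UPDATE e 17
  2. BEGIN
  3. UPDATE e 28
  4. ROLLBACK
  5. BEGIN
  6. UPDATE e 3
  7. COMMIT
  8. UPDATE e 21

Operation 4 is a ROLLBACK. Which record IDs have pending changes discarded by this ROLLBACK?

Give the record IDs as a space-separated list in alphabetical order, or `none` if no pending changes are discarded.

Answer: e

Derivation:
Initial committed: {a=16, d=18, e=3}
Op 1: UPDATE e=17 (auto-commit; committed e=17)
Op 2: BEGIN: in_txn=True, pending={}
Op 3: UPDATE e=28 (pending; pending now {e=28})
Op 4: ROLLBACK: discarded pending ['e']; in_txn=False
Op 5: BEGIN: in_txn=True, pending={}
Op 6: UPDATE e=3 (pending; pending now {e=3})
Op 7: COMMIT: merged ['e'] into committed; committed now {a=16, d=18, e=3}
Op 8: UPDATE e=21 (auto-commit; committed e=21)
ROLLBACK at op 4 discards: ['e']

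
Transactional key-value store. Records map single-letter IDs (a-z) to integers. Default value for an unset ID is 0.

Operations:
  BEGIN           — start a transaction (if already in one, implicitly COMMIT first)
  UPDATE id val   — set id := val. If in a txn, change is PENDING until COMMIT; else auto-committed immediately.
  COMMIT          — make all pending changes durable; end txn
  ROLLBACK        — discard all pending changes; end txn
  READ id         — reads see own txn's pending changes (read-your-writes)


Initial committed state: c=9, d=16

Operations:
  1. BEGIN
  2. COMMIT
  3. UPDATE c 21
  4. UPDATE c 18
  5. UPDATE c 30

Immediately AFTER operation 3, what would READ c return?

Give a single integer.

Initial committed: {c=9, d=16}
Op 1: BEGIN: in_txn=True, pending={}
Op 2: COMMIT: merged [] into committed; committed now {c=9, d=16}
Op 3: UPDATE c=21 (auto-commit; committed c=21)
After op 3: visible(c) = 21 (pending={}, committed={c=21, d=16})

Answer: 21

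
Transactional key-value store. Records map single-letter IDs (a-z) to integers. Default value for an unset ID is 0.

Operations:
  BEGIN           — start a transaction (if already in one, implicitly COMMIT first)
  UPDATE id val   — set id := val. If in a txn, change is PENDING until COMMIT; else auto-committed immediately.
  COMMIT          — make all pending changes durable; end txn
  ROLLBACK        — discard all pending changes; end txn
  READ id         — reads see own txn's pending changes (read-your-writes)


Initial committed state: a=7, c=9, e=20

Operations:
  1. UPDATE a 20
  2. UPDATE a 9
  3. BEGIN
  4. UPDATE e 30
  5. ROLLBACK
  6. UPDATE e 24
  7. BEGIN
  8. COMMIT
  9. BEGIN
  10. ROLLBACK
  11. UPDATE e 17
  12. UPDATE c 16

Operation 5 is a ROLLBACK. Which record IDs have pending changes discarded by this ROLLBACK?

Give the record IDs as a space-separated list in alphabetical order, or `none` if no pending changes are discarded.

Answer: e

Derivation:
Initial committed: {a=7, c=9, e=20}
Op 1: UPDATE a=20 (auto-commit; committed a=20)
Op 2: UPDATE a=9 (auto-commit; committed a=9)
Op 3: BEGIN: in_txn=True, pending={}
Op 4: UPDATE e=30 (pending; pending now {e=30})
Op 5: ROLLBACK: discarded pending ['e']; in_txn=False
Op 6: UPDATE e=24 (auto-commit; committed e=24)
Op 7: BEGIN: in_txn=True, pending={}
Op 8: COMMIT: merged [] into committed; committed now {a=9, c=9, e=24}
Op 9: BEGIN: in_txn=True, pending={}
Op 10: ROLLBACK: discarded pending []; in_txn=False
Op 11: UPDATE e=17 (auto-commit; committed e=17)
Op 12: UPDATE c=16 (auto-commit; committed c=16)
ROLLBACK at op 5 discards: ['e']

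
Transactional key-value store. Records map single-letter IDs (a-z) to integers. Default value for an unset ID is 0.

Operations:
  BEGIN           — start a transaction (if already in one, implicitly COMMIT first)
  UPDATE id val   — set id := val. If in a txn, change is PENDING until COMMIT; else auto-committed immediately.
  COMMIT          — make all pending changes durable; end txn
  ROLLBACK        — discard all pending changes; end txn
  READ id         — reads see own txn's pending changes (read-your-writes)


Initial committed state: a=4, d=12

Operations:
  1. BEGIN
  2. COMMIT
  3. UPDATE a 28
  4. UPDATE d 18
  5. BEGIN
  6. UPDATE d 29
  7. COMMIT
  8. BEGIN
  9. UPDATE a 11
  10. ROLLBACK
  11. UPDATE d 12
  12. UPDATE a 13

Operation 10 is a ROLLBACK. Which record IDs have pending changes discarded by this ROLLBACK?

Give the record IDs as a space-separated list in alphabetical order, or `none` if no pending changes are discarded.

Initial committed: {a=4, d=12}
Op 1: BEGIN: in_txn=True, pending={}
Op 2: COMMIT: merged [] into committed; committed now {a=4, d=12}
Op 3: UPDATE a=28 (auto-commit; committed a=28)
Op 4: UPDATE d=18 (auto-commit; committed d=18)
Op 5: BEGIN: in_txn=True, pending={}
Op 6: UPDATE d=29 (pending; pending now {d=29})
Op 7: COMMIT: merged ['d'] into committed; committed now {a=28, d=29}
Op 8: BEGIN: in_txn=True, pending={}
Op 9: UPDATE a=11 (pending; pending now {a=11})
Op 10: ROLLBACK: discarded pending ['a']; in_txn=False
Op 11: UPDATE d=12 (auto-commit; committed d=12)
Op 12: UPDATE a=13 (auto-commit; committed a=13)
ROLLBACK at op 10 discards: ['a']

Answer: a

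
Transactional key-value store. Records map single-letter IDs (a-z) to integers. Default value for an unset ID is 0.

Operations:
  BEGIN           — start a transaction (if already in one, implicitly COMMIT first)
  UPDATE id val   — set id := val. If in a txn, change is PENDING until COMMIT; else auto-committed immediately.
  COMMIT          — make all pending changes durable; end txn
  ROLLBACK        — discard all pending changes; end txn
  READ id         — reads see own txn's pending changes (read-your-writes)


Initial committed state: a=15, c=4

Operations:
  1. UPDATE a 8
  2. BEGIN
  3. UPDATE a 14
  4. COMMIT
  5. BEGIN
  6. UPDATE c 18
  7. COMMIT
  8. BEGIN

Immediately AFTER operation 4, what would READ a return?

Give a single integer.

Initial committed: {a=15, c=4}
Op 1: UPDATE a=8 (auto-commit; committed a=8)
Op 2: BEGIN: in_txn=True, pending={}
Op 3: UPDATE a=14 (pending; pending now {a=14})
Op 4: COMMIT: merged ['a'] into committed; committed now {a=14, c=4}
After op 4: visible(a) = 14 (pending={}, committed={a=14, c=4})

Answer: 14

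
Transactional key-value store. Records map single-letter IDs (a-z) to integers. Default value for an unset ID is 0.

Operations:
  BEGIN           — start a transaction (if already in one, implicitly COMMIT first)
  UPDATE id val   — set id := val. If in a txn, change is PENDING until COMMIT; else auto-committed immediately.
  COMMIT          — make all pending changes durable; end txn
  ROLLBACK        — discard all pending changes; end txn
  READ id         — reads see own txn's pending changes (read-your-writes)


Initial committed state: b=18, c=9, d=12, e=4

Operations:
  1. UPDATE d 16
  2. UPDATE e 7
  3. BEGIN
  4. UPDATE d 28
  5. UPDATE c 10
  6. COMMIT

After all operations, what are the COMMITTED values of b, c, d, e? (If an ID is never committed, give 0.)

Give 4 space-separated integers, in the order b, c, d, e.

Initial committed: {b=18, c=9, d=12, e=4}
Op 1: UPDATE d=16 (auto-commit; committed d=16)
Op 2: UPDATE e=7 (auto-commit; committed e=7)
Op 3: BEGIN: in_txn=True, pending={}
Op 4: UPDATE d=28 (pending; pending now {d=28})
Op 5: UPDATE c=10 (pending; pending now {c=10, d=28})
Op 6: COMMIT: merged ['c', 'd'] into committed; committed now {b=18, c=10, d=28, e=7}
Final committed: {b=18, c=10, d=28, e=7}

Answer: 18 10 28 7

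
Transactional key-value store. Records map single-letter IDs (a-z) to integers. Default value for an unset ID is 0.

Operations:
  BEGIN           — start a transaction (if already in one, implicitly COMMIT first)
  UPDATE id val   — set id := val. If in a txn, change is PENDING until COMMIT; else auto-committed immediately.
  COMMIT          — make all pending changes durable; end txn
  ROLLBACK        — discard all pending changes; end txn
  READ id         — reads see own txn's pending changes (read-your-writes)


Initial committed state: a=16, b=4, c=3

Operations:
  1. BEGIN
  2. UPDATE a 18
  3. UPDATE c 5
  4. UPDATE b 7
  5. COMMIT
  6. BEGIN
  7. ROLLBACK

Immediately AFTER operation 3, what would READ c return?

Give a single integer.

Initial committed: {a=16, b=4, c=3}
Op 1: BEGIN: in_txn=True, pending={}
Op 2: UPDATE a=18 (pending; pending now {a=18})
Op 3: UPDATE c=5 (pending; pending now {a=18, c=5})
After op 3: visible(c) = 5 (pending={a=18, c=5}, committed={a=16, b=4, c=3})

Answer: 5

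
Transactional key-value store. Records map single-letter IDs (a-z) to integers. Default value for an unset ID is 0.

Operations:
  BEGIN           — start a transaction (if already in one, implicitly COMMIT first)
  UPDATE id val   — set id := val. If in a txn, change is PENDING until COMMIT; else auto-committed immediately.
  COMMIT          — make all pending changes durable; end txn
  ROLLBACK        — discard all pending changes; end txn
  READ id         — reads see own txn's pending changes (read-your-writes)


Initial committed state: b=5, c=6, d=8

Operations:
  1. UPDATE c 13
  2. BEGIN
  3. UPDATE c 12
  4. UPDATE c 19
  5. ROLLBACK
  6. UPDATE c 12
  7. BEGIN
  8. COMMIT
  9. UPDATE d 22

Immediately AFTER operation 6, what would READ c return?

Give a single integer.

Initial committed: {b=5, c=6, d=8}
Op 1: UPDATE c=13 (auto-commit; committed c=13)
Op 2: BEGIN: in_txn=True, pending={}
Op 3: UPDATE c=12 (pending; pending now {c=12})
Op 4: UPDATE c=19 (pending; pending now {c=19})
Op 5: ROLLBACK: discarded pending ['c']; in_txn=False
Op 6: UPDATE c=12 (auto-commit; committed c=12)
After op 6: visible(c) = 12 (pending={}, committed={b=5, c=12, d=8})

Answer: 12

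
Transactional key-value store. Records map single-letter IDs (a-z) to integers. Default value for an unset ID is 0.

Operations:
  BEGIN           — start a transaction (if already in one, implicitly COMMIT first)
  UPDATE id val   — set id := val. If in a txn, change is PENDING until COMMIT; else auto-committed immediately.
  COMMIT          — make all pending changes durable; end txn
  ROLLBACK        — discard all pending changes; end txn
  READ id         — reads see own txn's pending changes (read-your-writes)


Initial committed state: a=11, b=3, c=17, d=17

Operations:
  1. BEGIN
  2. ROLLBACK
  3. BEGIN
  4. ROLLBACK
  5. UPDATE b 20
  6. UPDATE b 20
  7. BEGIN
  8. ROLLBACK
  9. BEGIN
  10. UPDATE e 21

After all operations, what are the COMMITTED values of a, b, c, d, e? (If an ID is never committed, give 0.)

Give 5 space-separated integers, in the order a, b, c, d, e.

Initial committed: {a=11, b=3, c=17, d=17}
Op 1: BEGIN: in_txn=True, pending={}
Op 2: ROLLBACK: discarded pending []; in_txn=False
Op 3: BEGIN: in_txn=True, pending={}
Op 4: ROLLBACK: discarded pending []; in_txn=False
Op 5: UPDATE b=20 (auto-commit; committed b=20)
Op 6: UPDATE b=20 (auto-commit; committed b=20)
Op 7: BEGIN: in_txn=True, pending={}
Op 8: ROLLBACK: discarded pending []; in_txn=False
Op 9: BEGIN: in_txn=True, pending={}
Op 10: UPDATE e=21 (pending; pending now {e=21})
Final committed: {a=11, b=20, c=17, d=17}

Answer: 11 20 17 17 0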